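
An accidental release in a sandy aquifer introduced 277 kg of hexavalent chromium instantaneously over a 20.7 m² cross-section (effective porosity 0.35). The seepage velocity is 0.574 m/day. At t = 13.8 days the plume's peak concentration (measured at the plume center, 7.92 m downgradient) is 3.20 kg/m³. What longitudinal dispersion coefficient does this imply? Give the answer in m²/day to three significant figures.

0.823 m²/day

At the plume center C_max = M/(n_e·A·√(4πDt)), so D = M²/(4πt·(n_e·A·C_max)²).
n_e·A·C_max = 0.35 × 20.7 × 3.20 = 23.18 kg/m.
D = 277²/(4π × 13.8 × 23.18²) = 0.823 m²/day.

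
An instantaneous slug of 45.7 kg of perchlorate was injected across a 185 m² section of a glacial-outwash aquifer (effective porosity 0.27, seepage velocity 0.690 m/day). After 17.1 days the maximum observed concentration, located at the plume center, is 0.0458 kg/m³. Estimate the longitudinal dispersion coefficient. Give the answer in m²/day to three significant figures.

At the plume center C_max = M/(n_e·A·√(4πDt)), so D = M²/(4πt·(n_e·A·C_max)²).
n_e·A·C_max = 0.27 × 185 × 0.0458 = 2.288 kg/m.
D = 45.7²/(4π × 17.1 × 2.288²) = 1.86 m²/day.

1.86 m²/day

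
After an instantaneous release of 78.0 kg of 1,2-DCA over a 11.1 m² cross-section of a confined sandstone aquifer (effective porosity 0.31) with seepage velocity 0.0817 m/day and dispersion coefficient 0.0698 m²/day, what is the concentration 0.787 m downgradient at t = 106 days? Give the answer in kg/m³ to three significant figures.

For an instantaneous plane source, C(x,t) = M/(n_e·A·√(4πDt)) · exp(−(x−vt)²/(4Dt)), with n_e·A the pore (flow) area.
Plume center vt = 0.0817 × 106 = 8.6602 m, so the well at 0.787 m is 7.8732 m upgradient of the peak.
√(4πDt) = 9.642 m, giving peak height M/(n_e·A·√(4πDt)) = 78.0/(0.31 × 11.1 × 9.642) = 2.351 kg/m³.
(x−vt)²/(4Dt) = (-7.8732)²/(4 × 0.0698 × 106) = 2.095; exp(−2.095) = 0.1231.
C = 2.351 × 0.1231 = 0.289 kg/m³.

0.289 kg/m³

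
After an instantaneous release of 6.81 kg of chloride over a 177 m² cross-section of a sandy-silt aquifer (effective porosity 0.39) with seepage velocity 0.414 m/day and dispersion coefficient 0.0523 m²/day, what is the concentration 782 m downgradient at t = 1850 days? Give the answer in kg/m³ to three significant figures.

0.00145 kg/m³

For an instantaneous plane source, C(x,t) = M/(n_e·A·√(4πDt)) · exp(−(x−vt)²/(4Dt)), with n_e·A the pore (flow) area.
Plume center vt = 0.414 × 1850 = 765.9 m, so the well at 782 m is 16.1 m downgradient of the peak.
√(4πDt) = 34.87 m, giving peak height M/(n_e·A·√(4πDt)) = 6.81/(0.39 × 177 × 34.87) = 0.002829 kg/m³.
(x−vt)²/(4Dt) = (16.1)²/(4 × 0.0523 × 1850) = 0.6698; exp(−0.6698) = 0.5118.
C = 0.002829 × 0.5118 = 0.00145 kg/m³.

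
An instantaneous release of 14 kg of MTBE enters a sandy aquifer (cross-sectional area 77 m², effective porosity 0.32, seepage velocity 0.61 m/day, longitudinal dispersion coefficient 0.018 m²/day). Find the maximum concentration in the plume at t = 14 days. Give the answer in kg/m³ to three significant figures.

0.319 kg/m³

The peak of an instantaneous 1D plume sits at x = vt; there the Gaussian factor is 1 and C_max = M/(n_e·A·√(4πDt)), where n_e·A is the pore area the mass is dissolved in.
√(4πDt) = √(4π × 0.018 × 14) = 1.780 m, so C_max = 14/(0.32 × 77 × 1.780) = 0.319 kg/m³.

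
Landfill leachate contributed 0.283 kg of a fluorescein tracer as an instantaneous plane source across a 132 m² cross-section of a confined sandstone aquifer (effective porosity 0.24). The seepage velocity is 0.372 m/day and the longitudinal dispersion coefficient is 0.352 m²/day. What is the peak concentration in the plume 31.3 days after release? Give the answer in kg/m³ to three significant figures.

The peak of an instantaneous 1D plume sits at x = vt; there the Gaussian factor is 1 and C_max = M/(n_e·A·√(4πDt)), where n_e·A is the pore area the mass is dissolved in.
√(4πDt) = √(4π × 0.352 × 31.3) = 11.77 m, so C_max = 0.283/(0.24 × 132 × 11.77) = 0.000759 kg/m³.

0.000759 kg/m³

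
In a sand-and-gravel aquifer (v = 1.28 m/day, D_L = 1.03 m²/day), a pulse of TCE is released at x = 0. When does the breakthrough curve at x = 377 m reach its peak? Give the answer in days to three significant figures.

For the 1D instantaneous-source solution, setting ∂C/∂t = 0 at fixed x gives v²t² + 2Dt − x² = 0, so t = (√(D² + v²x²) − D)/v².
√(D² + v²x²) = √(1.03² + 1.28² × 377²) = 482.6; v² = 1.6384.
t = (482.6 − 1.03)/1.6384 = 294 days (vs. the pure-advection estimate x/v = 295 d).

294 days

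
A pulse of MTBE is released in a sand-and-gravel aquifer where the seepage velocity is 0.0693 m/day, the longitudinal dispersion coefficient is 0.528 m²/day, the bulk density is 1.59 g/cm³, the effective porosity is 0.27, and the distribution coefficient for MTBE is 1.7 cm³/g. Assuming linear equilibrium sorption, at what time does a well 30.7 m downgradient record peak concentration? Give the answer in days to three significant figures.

3820 days

Retardation factor R = 1 + ρ_b·K_d/n = 1 + 1.59 × 1.7/0.27 = 11.01.
Sorption retards both mechanisms: v_R = v/R = 0.006294 m/day, D_R = D/R = 0.04796 m²/day.
Peak time from v_R²t² + 2D_R t − x² = 0: t = (√(D_R² + v_R²x²) − D_R)/v_R².
√(D_R² + v_R²x²) = √(0.04796² + 0.006294² × 30.7²) = 0.1991; v_R² = 3.961e-05.
t = (0.1991 − 0.04796)/3.961e-05 = 3820 days.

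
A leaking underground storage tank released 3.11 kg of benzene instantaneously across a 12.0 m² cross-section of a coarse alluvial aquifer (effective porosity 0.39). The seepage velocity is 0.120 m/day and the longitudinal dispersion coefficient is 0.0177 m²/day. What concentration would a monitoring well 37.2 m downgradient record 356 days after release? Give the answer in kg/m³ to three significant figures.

0.0223 kg/m³

For an instantaneous plane source, C(x,t) = M/(n_e·A·√(4πDt)) · exp(−(x−vt)²/(4Dt)), with n_e·A the pore (flow) area.
Plume center vt = 0.120 × 356 = 42.72 m, so the well at 37.2 m is 5.52 m upgradient of the peak.
√(4πDt) = 8.898 m, giving peak height M/(n_e·A·√(4πDt)) = 3.11/(0.39 × 12.0 × 8.898) = 0.07468 kg/m³.
(x−vt)²/(4Dt) = (-5.52)²/(4 × 0.0177 × 356) = 1.209; exp(−1.209) = 0.2985.
C = 0.07468 × 0.2985 = 0.0223 kg/m³.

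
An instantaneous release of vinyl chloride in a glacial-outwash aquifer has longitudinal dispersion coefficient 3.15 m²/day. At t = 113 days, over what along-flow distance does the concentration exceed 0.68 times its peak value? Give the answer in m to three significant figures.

46.9 m

The plume is Gaussian with σ = √(2Dt) = √(2 × 3.15 × 113) = 26.68 m.
C/C_peak = exp(−Δx²/(2σ²)) = 0.68 ⇒ Δx = σ·√(−2 ln 0.68) = 26.68 × 0.8783 = 23.43 m.
Width = 2Δx = 46.9 m.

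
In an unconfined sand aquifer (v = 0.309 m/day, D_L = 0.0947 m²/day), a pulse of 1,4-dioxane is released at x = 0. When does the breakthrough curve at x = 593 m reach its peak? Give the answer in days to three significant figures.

1920 days

For the 1D instantaneous-source solution, setting ∂C/∂t = 0 at fixed x gives v²t² + 2Dt − x² = 0, so t = (√(D² + v²x²) − D)/v².
√(D² + v²x²) = √(0.0947² + 0.309² × 593²) = 183.2; v² = 0.095481.
t = (183.2 − 0.0947)/0.095481 = 1920 days (vs. the pure-advection estimate x/v = 1920 d).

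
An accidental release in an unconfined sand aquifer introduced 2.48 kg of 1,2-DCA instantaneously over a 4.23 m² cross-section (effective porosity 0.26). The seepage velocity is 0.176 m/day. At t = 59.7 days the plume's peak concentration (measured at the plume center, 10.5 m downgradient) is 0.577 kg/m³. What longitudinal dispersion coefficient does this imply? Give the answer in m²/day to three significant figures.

0.0204 m²/day

At the plume center C_max = M/(n_e·A·√(4πDt)), so D = M²/(4πt·(n_e·A·C_max)²).
n_e·A·C_max = 0.26 × 4.23 × 0.577 = 0.6346 kg/m.
D = 2.48²/(4π × 59.7 × 0.6346²) = 0.0204 m²/day.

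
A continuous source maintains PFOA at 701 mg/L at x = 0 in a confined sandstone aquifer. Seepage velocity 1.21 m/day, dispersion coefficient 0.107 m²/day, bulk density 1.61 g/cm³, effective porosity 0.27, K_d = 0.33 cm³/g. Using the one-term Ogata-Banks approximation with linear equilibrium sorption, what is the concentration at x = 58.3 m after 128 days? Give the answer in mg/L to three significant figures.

15.5 mg/L

Retardation factor R = 1 + ρ_b·K_d/n = 1 + 1.61 × 0.33/0.27 = 2.968.
Sorption retards both mechanisms: v_R = v/R = 0.4077 m/day, D_R = D/R = 0.03605 m²/day.
v_R·t = 0.4077 × 128 = 52.1856 m; 2√(D_R t) = 4.296 m; argument = (58.3 − 52.1856)/4.296 = 1.423.
C = C₀ × ½·erfc(1.423) = 701 × 0.02209 = 15.5 mg/L.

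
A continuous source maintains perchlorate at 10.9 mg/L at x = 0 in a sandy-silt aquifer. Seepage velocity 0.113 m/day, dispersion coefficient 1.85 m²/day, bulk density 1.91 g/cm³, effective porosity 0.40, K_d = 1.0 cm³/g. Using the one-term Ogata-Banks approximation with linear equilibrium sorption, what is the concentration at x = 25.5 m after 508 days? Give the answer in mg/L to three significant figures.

Retardation factor R = 1 + ρ_b·K_d/n = 1 + 1.91 × 1.0/0.40 = 5.775.
Sorption retards both mechanisms: v_R = v/R = 0.01957 m/day, D_R = D/R = 0.3203 m²/day.
v_R·t = 0.01957 × 508 = 9.94156 m; 2√(D_R t) = 25.51 m; argument = (25.5 − 9.94156)/25.51 = 0.6099.
C = C₀ × ½·erfc(0.6099) = 10.9 × 0.1942 = 2.12 mg/L.

2.12 mg/L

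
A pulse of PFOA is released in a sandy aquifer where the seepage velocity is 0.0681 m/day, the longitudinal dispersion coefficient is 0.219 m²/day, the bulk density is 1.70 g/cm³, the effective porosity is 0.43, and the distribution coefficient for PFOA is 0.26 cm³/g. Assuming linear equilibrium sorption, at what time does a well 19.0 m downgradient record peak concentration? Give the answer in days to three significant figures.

478 days

Retardation factor R = 1 + ρ_b·K_d/n = 1 + 1.70 × 0.26/0.43 = 2.028.
Sorption retards both mechanisms: v_R = v/R = 0.03358 m/day, D_R = D/R = 0.1080 m²/day.
Peak time from v_R²t² + 2D_R t − x² = 0: t = (√(D_R² + v_R²x²) − D_R)/v_R².
√(D_R² + v_R²x²) = √(0.1080² + 0.03358² × 19.0²) = 0.6471; v_R² = 0.001128.
t = (0.6471 − 0.1080)/0.001128 = 478 days.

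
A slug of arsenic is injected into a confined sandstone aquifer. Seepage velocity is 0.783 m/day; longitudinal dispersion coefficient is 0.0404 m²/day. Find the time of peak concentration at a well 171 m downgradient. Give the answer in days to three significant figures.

For the 1D instantaneous-source solution, setting ∂C/∂t = 0 at fixed x gives v²t² + 2Dt − x² = 0, so t = (√(D² + v²x²) − D)/v².
√(D² + v²x²) = √(0.0404² + 0.783² × 171²) = 133.9; v² = 0.613089.
t = (133.9 − 0.0404)/0.613089 = 218 days (vs. the pure-advection estimate x/v = 218 d).

218 days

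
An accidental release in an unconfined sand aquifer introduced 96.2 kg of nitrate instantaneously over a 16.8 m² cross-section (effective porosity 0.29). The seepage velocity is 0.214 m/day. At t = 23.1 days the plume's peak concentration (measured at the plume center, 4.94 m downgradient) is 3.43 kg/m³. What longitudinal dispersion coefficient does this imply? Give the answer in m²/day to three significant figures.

At the plume center C_max = M/(n_e·A·√(4πDt)), so D = M²/(4πt·(n_e·A·C_max)²).
n_e·A·C_max = 0.29 × 16.8 × 3.43 = 16.71 kg/m.
D = 96.2²/(4π × 23.1 × 16.71²) = 0.114 m²/day.

0.114 m²/day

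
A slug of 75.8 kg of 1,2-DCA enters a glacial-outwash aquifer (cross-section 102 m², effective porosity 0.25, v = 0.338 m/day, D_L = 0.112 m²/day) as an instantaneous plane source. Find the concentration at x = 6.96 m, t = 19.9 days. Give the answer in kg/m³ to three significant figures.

For an instantaneous plane source, C(x,t) = M/(n_e·A·√(4πDt)) · exp(−(x−vt)²/(4Dt)), with n_e·A the pore (flow) area.
Plume center vt = 0.338 × 19.9 = 6.7262 m, so the well at 6.96 m is 0.2338 m downgradient of the peak.
√(4πDt) = 5.292 m, giving peak height M/(n_e·A·√(4πDt)) = 75.8/(0.25 × 102 × 5.292) = 0.5617 kg/m³.
(x−vt)²/(4Dt) = (0.2338)²/(4 × 0.112 × 19.9) = 0.006131; exp(−0.006131) = 0.9939.
C = 0.5617 × 0.9939 = 0.558 kg/m³.

0.558 kg/m³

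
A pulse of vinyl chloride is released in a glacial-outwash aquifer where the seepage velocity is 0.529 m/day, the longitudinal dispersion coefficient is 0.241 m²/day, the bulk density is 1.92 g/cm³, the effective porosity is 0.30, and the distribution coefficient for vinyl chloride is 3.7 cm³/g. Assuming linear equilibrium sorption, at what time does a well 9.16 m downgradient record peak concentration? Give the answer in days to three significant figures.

407 days

Retardation factor R = 1 + ρ_b·K_d/n = 1 + 1.92 × 3.7/0.30 = 24.68.
Sorption retards both mechanisms: v_R = v/R = 0.02143 m/day, D_R = D/R = 0.009765 m²/day.
Peak time from v_R²t² + 2D_R t − x² = 0: t = (√(D_R² + v_R²x²) − D_R)/v_R².
√(D_R² + v_R²x²) = √(0.009765² + 0.02143² × 9.16²) = 0.1965; v_R² = 0.0004592.
t = (0.1965 − 0.009765)/0.0004592 = 407 days.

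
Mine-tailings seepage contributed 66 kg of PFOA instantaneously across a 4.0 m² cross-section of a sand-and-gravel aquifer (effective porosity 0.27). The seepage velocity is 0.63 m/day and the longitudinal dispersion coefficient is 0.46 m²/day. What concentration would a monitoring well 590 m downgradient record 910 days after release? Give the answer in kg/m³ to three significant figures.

For an instantaneous plane source, C(x,t) = M/(n_e·A·√(4πDt)) · exp(−(x−vt)²/(4Dt)), with n_e·A the pore (flow) area.
Plume center vt = 0.63 × 910 = 573.3 m, so the well at 590 m is 16.7 m downgradient of the peak.
√(4πDt) = 72.53 m, giving peak height M/(n_e·A·√(4πDt)) = 66/(0.27 × 4.0 × 72.53) = 0.8426 kg/m³.
(x−vt)²/(4Dt) = (16.7)²/(4 × 0.46 × 910) = 0.1666; exp(−0.1666) = 0.8465.
C = 0.8426 × 0.8465 = 0.713 kg/m³.

0.713 kg/m³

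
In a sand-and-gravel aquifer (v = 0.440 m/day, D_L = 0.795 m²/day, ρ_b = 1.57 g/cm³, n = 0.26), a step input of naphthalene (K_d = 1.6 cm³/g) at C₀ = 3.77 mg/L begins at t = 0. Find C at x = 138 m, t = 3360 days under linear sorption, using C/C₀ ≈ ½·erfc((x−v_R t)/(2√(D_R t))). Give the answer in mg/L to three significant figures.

1.93 mg/L

Retardation factor R = 1 + ρ_b·K_d/n = 1 + 1.57 × 1.6/0.26 = 10.66.
Sorption retards both mechanisms: v_R = v/R = 0.04128 m/day, D_R = D/R = 0.07458 m²/day.
v_R·t = 0.04128 × 3360 = 138.7008 m; 2√(D_R t) = 31.66 m; argument = (138 − 138.7008)/31.66 = -0.02214.
C = C₀ × ½·erfc(-0.02214) = 3.77 × 0.5125 = 1.93 mg/L.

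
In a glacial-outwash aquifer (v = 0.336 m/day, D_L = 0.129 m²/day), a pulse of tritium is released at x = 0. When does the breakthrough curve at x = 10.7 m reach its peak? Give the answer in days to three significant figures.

For the 1D instantaneous-source solution, setting ∂C/∂t = 0 at fixed x gives v²t² + 2Dt − x² = 0, so t = (√(D² + v²x²) − D)/v².
√(D² + v²x²) = √(0.129² + 0.336² × 10.7²) = 3.598; v² = 0.112896.
t = (3.598 − 0.129)/0.112896 = 30.7 days (vs. the pure-advection estimate x/v = 31.8 d).

30.7 days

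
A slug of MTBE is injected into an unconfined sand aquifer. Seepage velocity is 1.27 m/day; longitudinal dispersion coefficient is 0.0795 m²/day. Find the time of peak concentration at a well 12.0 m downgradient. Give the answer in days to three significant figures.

9.40 days

For the 1D instantaneous-source solution, setting ∂C/∂t = 0 at fixed x gives v²t² + 2Dt − x² = 0, so t = (√(D² + v²x²) − D)/v².
√(D² + v²x²) = √(0.0795² + 1.27² × 12.0²) = 15.24; v² = 1.6129.
t = (15.24 − 0.0795)/1.6129 = 9.40 days (vs. the pure-advection estimate x/v = 9.45 d).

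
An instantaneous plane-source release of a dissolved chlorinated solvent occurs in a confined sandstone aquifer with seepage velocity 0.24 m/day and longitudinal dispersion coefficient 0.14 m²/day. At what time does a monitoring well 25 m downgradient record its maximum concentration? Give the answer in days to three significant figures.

For the 1D instantaneous-source solution, setting ∂C/∂t = 0 at fixed x gives v²t² + 2Dt − x² = 0, so t = (√(D² + v²x²) − D)/v².
√(D² + v²x²) = √(0.14² + 0.24² × 25²) = 6.002; v² = 0.0576.
t = (6.002 − 0.14)/0.0576 = 102 days (vs. the pure-advection estimate x/v = 104 d).

102 days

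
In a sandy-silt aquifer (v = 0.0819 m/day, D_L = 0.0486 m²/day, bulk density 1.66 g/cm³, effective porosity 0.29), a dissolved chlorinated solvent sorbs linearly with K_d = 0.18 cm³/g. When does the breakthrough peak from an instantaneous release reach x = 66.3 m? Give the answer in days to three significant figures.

1630 days

Retardation factor R = 1 + ρ_b·K_d/n = 1 + 1.66 × 0.18/0.29 = 2.030.
Sorption retards both mechanisms: v_R = v/R = 0.04034 m/day, D_R = D/R = 0.02394 m²/day.
Peak time from v_R²t² + 2D_R t − x² = 0: t = (√(D_R² + v_R²x²) − D_R)/v_R².
√(D_R² + v_R²x²) = √(0.02394² + 0.04034² × 66.3²) = 2.675; v_R² = 0.001627.
t = (2.675 − 0.02394)/0.001627 = 1630 days.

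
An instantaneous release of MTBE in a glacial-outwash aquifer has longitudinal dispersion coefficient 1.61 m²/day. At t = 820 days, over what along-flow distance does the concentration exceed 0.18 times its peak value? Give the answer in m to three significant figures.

190 m

The plume is Gaussian with σ = √(2Dt) = √(2 × 1.61 × 820) = 51.38 m.
C/C_peak = exp(−Δx²/(2σ²)) = 0.18 ⇒ Δx = σ·√(−2 ln 0.18) = 51.38 × 1.852 = 95.16 m.
Width = 2Δx = 190 m.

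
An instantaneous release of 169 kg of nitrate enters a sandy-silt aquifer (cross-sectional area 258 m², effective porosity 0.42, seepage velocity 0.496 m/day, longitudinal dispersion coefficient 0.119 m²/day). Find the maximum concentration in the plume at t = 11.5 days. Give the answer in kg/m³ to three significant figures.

0.376 kg/m³

The peak of an instantaneous 1D plume sits at x = vt; there the Gaussian factor is 1 and C_max = M/(n_e·A·√(4πDt)), where n_e·A is the pore area the mass is dissolved in.
√(4πDt) = √(4π × 0.119 × 11.5) = 4.147 m, so C_max = 169/(0.42 × 258 × 4.147) = 0.376 kg/m³.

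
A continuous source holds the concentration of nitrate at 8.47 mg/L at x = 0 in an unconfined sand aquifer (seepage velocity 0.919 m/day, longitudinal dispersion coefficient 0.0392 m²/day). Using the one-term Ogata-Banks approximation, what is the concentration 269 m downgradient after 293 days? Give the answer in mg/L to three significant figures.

4.42 mg/L

For a continuous step input, C/C₀ ≈ ½·erfc((x−vt)/(2√(Dt))).
vt = 0.919 × 293 = 269.267 m and 2√(Dt) = 2√(0.0392 × 293) = 6.778 m.
Argument (x−vt)/(2√(Dt)) = (269 − 269.267)/6.778 = -0.03939; ½·erfc(-0.03939) = 0.5222.
C = 8.47 × 0.5222 = 4.42 mg/L.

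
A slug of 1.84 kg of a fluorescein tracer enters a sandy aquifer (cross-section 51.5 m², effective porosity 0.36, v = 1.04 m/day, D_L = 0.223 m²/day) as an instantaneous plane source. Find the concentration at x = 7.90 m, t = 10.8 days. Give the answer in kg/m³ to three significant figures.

For an instantaneous plane source, C(x,t) = M/(n_e·A·√(4πDt)) · exp(−(x−vt)²/(4Dt)), with n_e·A the pore (flow) area.
Plume center vt = 1.04 × 10.8 = 11.232 m, so the well at 7.90 m is 3.332 m upgradient of the peak.
√(4πDt) = 5.501 m, giving peak height M/(n_e·A·√(4πDt)) = 1.84/(0.36 × 51.5 × 5.501) = 0.01804 kg/m³.
(x−vt)²/(4Dt) = (-3.332)²/(4 × 0.223 × 10.8) = 1.152; exp(−1.152) = 0.3160.
C = 0.01804 × 0.3160 = 0.00570 kg/m³.

0.00570 kg/m³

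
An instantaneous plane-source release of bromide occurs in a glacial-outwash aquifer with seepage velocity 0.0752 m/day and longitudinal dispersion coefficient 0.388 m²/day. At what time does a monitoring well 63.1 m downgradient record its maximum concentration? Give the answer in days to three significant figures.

For the 1D instantaneous-source solution, setting ∂C/∂t = 0 at fixed x gives v²t² + 2Dt − x² = 0, so t = (√(D² + v²x²) − D)/v².
√(D² + v²x²) = √(0.388² + 0.0752² × 63.1²) = 4.761; v² = 0.00565504.
t = (4.761 − 0.388)/0.00565504 = 773 days (vs. the pure-advection estimate x/v = 839 d).

773 days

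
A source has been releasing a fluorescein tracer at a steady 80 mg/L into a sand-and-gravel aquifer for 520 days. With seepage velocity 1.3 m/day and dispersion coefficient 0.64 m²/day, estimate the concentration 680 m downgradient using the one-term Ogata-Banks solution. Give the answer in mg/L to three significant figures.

For a continuous step input, C/C₀ ≈ ½·erfc((x−vt)/(2√(Dt))).
vt = 1.3 × 520 = 676 m and 2√(Dt) = 2√(0.64 × 520) = 36.49 m.
Argument (x−vt)/(2√(Dt)) = (680 − 676)/36.49 = 0.1096; ½·erfc(0.1096) = 0.4384.
C = 80 × 0.4384 = 35.1 mg/L.

35.1 mg/L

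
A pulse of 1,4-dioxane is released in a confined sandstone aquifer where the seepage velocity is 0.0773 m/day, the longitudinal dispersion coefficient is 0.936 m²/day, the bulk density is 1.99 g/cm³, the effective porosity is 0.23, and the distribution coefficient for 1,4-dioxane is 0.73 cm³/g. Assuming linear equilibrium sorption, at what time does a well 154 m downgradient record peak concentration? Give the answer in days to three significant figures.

Retardation factor R = 1 + ρ_b·K_d/n = 1 + 1.99 × 0.73/0.23 = 7.316.
Sorption retards both mechanisms: v_R = v/R = 0.01057 m/day, D_R = D/R = 0.1279 m²/day.
Peak time from v_R²t² + 2D_R t − x² = 0: t = (√(D_R² + v_R²x²) − D_R)/v_R².
√(D_R² + v_R²x²) = √(0.1279² + 0.01057² × 154²) = 1.633; v_R² = 0.0001117.
t = (1.633 − 0.1279)/0.0001117 = 13500 days.

13500 days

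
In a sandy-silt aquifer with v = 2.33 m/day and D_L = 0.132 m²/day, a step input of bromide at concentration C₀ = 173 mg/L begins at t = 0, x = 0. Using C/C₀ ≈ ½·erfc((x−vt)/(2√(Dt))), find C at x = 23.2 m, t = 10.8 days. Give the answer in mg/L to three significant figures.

For a continuous step input, C/C₀ ≈ ½·erfc((x−vt)/(2√(Dt))).
vt = 2.33 × 10.8 = 25.164 m and 2√(Dt) = 2√(0.132 × 10.8) = 2.388 m.
Argument (x−vt)/(2√(Dt)) = (23.2 − 25.164)/2.388 = -0.8224; ½·erfc(-0.8224) = 0.8776.
C = 173 × 0.8776 = 152 mg/L.

152 mg/L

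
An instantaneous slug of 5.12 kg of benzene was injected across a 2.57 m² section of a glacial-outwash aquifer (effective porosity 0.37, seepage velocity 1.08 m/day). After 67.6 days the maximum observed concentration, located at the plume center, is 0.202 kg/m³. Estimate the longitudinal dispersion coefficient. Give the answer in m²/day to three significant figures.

At the plume center C_max = M/(n_e·A·√(4πDt)), so D = M²/(4πt·(n_e·A·C_max)²).
n_e·A·C_max = 0.37 × 2.57 × 0.202 = 0.1921 kg/m.
D = 5.12²/(4π × 67.6 × 0.1921²) = 0.836 m²/day.

0.836 m²/day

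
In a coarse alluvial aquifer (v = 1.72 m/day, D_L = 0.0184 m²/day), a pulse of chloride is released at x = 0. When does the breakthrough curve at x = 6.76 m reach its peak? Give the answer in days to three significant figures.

3.92 days

For the 1D instantaneous-source solution, setting ∂C/∂t = 0 at fixed x gives v²t² + 2Dt − x² = 0, so t = (√(D² + v²x²) − D)/v².
√(D² + v²x²) = √(0.0184² + 1.72² × 6.76²) = 11.63; v² = 2.9584.
t = (11.63 − 0.0184)/2.9584 = 3.92 days (vs. the pure-advection estimate x/v = 3.93 d).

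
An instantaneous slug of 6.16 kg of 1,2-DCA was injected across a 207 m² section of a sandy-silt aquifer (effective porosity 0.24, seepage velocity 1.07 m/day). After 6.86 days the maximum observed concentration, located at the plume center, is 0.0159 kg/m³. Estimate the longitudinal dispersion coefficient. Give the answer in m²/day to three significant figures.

At the plume center C_max = M/(n_e·A·√(4πDt)), so D = M²/(4πt·(n_e·A·C_max)²).
n_e·A·C_max = 0.24 × 207 × 0.0159 = 0.7899 kg/m.
D = 6.16²/(4π × 6.86 × 0.7899²) = 0.705 m²/day.

0.705 m²/day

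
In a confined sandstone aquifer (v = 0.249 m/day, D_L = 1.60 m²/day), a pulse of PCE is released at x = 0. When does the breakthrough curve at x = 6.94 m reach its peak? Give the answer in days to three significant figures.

12.2 days

For the 1D instantaneous-source solution, setting ∂C/∂t = 0 at fixed x gives v²t² + 2Dt − x² = 0, so t = (√(D² + v²x²) − D)/v².
√(D² + v²x²) = √(1.60² + 0.249² × 6.94²) = 2.355; v² = 0.062001.
t = (2.355 − 1.60)/0.062001 = 12.2 days (vs. the pure-advection estimate x/v = 27.9 d).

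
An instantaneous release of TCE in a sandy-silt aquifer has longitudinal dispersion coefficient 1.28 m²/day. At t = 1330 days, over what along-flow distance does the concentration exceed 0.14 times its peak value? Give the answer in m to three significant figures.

The plume is Gaussian with σ = √(2Dt) = √(2 × 1.28 × 1330) = 58.35 m.
C/C_peak = exp(−Δx²/(2σ²)) = 0.14 ⇒ Δx = σ·√(−2 ln 0.14) = 58.35 × 1.983 = 115.7 m.
Width = 2Δx = 231 m.

231 m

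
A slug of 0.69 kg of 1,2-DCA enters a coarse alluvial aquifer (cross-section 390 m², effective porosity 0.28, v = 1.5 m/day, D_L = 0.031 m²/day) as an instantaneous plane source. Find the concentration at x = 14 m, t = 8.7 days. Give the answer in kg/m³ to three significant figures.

0.00149 kg/m³

For an instantaneous plane source, C(x,t) = M/(n_e·A·√(4πDt)) · exp(−(x−vt)²/(4Dt)), with n_e·A the pore (flow) area.
Plume center vt = 1.5 × 8.7 = 13.05 m, so the well at 14 m is 0.95 m downgradient of the peak.
√(4πDt) = 1.841 m, giving peak height M/(n_e·A·√(4πDt)) = 0.69/(0.28 × 390 × 1.841) = 0.003432 kg/m³.
(x−vt)²/(4Dt) = (0.95)²/(4 × 0.031 × 8.7) = 0.8366; exp(−0.8366) = 0.4332.
C = 0.003432 × 0.4332 = 0.00149 kg/m³.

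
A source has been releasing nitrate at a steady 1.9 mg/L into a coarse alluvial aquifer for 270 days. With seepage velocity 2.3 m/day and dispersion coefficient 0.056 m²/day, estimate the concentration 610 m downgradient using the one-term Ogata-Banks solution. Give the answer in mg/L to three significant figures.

For a continuous step input, C/C₀ ≈ ½·erfc((x−vt)/(2√(Dt))).
vt = 2.3 × 270 = 621 m and 2√(Dt) = 2√(0.056 × 270) = 7.777 m.
Argument (x−vt)/(2√(Dt)) = (610 − 621)/7.777 = -1.414; ½·erfc(-1.414) = 0.9772.
C = 1.9 × 0.9772 = 1.86 mg/L.

1.86 mg/L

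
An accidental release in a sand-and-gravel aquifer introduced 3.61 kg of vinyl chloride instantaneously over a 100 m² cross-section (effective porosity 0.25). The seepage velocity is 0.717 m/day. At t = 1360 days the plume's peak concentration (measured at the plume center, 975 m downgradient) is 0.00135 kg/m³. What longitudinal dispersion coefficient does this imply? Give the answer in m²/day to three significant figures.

0.669 m²/day

At the plume center C_max = M/(n_e·A·√(4πDt)), so D = M²/(4πt·(n_e·A·C_max)²).
n_e·A·C_max = 0.25 × 100 × 0.00135 = 0.03375 kg/m.
D = 3.61²/(4π × 1360 × 0.03375²) = 0.669 m²/day.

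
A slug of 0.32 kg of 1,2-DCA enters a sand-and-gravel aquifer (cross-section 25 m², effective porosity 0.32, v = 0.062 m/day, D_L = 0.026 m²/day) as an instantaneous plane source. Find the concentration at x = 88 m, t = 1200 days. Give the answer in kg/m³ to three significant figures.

0.000459 kg/m³

For an instantaneous plane source, C(x,t) = M/(n_e·A·√(4πDt)) · exp(−(x−vt)²/(4Dt)), with n_e·A the pore (flow) area.
Plume center vt = 0.062 × 1200 = 74.4 m, so the well at 88 m is 13.6 m downgradient of the peak.
√(4πDt) = 19.80 m, giving peak height M/(n_e·A·√(4πDt)) = 0.32/(0.32 × 25 × 19.80) = 0.002020 kg/m³.
(x−vt)²/(4Dt) = (13.6)²/(4 × 0.026 × 1200) = 1.482; exp(−1.482) = 0.2272.
C = 0.002020 × 0.2272 = 0.000459 kg/m³.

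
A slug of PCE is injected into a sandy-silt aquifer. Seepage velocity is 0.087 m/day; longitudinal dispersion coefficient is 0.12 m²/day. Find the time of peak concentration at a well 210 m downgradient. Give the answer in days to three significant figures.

For the 1D instantaneous-source solution, setting ∂C/∂t = 0 at fixed x gives v²t² + 2Dt − x² = 0, so t = (√(D² + v²x²) − D)/v².
√(D² + v²x²) = √(0.12² + 0.087² × 210²) = 18.27; v² = 0.007569.
t = (18.27 − 0.12)/0.007569 = 2400 days (vs. the pure-advection estimate x/v = 2410 d).

2400 days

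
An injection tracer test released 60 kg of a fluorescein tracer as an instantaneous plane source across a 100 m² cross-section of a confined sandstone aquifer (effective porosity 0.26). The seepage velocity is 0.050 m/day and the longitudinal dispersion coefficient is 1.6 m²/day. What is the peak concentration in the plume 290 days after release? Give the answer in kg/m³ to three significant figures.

The peak of an instantaneous 1D plume sits at x = vt; there the Gaussian factor is 1 and C_max = M/(n_e·A·√(4πDt)), where n_e·A is the pore area the mass is dissolved in.
√(4πDt) = √(4π × 1.6 × 290) = 76.36 m, so C_max = 60/(0.26 × 100 × 76.36) = 0.0302 kg/m³.

0.0302 kg/m³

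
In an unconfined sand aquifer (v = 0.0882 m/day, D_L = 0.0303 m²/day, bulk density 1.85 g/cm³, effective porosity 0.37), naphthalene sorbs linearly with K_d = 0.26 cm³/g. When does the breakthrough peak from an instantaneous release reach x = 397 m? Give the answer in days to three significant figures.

Retardation factor R = 1 + ρ_b·K_d/n = 1 + 1.85 × 0.26/0.37 = 2.300.
Sorption retards both mechanisms: v_R = v/R = 0.03835 m/day, D_R = D/R = 0.01317 m²/day.
Peak time from v_R²t² + 2D_R t − x² = 0: t = (√(D_R² + v_R²x²) − D_R)/v_R².
√(D_R² + v_R²x²) = √(0.01317² + 0.03835² × 397²) = 15.22; v_R² = 0.001471.
t = (15.22 − 0.01317)/0.001471 = 10300 days.

10300 days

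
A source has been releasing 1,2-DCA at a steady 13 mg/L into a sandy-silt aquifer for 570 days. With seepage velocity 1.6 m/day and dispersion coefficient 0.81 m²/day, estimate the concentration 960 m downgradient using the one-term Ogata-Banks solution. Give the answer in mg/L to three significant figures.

For a continuous step input, C/C₀ ≈ ½·erfc((x−vt)/(2√(Dt))).
vt = 1.6 × 570 = 912 m and 2√(Dt) = 2√(0.81 × 570) = 42.97 m.
Argument (x−vt)/(2√(Dt)) = (960 − 912)/42.97 = 1.117; ½·erfc(1.117) = 0.05709.
C = 13 × 0.05709 = 0.742 mg/L.

0.742 mg/L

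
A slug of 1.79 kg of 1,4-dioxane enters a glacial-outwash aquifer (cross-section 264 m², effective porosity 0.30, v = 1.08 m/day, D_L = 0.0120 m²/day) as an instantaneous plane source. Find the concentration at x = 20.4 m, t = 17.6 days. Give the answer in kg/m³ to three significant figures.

0.00140 kg/m³

For an instantaneous plane source, C(x,t) = M/(n_e·A·√(4πDt)) · exp(−(x−vt)²/(4Dt)), with n_e·A the pore (flow) area.
Plume center vt = 1.08 × 17.6 = 19.008 m, so the well at 20.4 m is 1.392 m downgradient of the peak.
√(4πDt) = 1.629 m, giving peak height M/(n_e·A·√(4πDt)) = 1.79/(0.30 × 264 × 1.629) = 0.01387 kg/m³.
(x−vt)²/(4Dt) = (1.392)²/(4 × 0.0120 × 17.6) = 2.294; exp(−2.294) = 0.1009.
C = 0.01387 × 0.1009 = 0.00140 kg/m³.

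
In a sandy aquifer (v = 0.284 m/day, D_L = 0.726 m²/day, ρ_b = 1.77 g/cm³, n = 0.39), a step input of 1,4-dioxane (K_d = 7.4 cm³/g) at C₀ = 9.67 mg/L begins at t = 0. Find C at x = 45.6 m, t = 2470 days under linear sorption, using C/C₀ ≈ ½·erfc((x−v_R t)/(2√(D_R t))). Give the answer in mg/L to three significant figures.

0.0624 mg/L

Retardation factor R = 1 + ρ_b·K_d/n = 1 + 1.77 × 7.4/0.39 = 34.58.
Sorption retards both mechanisms: v_R = v/R = 0.008213 m/day, D_R = D/R = 0.02099 m²/day.
v_R·t = 0.008213 × 2470 = 20.28611 m; 2√(D_R t) = 14.40 m; argument = (45.6 − 20.28611)/14.40 = 1.758.
C = C₀ × ½·erfc(1.758) = 9.67 × 0.006456 = 0.0624 mg/L.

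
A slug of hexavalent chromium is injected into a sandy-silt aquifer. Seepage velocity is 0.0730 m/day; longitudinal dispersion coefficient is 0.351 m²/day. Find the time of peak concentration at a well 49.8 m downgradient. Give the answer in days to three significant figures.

For the 1D instantaneous-source solution, setting ∂C/∂t = 0 at fixed x gives v²t² + 2Dt − x² = 0, so t = (√(D² + v²x²) − D)/v².
√(D² + v²x²) = √(0.351² + 0.0730² × 49.8²) = 3.652; v² = 0.005329.
t = (3.652 − 0.351)/0.005329 = 619 days (vs. the pure-advection estimate x/v = 682 d).

619 days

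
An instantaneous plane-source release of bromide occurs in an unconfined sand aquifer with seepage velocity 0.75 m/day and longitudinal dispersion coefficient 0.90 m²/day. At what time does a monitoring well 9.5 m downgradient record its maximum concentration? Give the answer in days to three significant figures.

11.2 days

For the 1D instantaneous-source solution, setting ∂C/∂t = 0 at fixed x gives v²t² + 2Dt − x² = 0, so t = (√(D² + v²x²) − D)/v².
√(D² + v²x²) = √(0.90² + 0.75² × 9.5²) = 7.182; v² = 0.5625.
t = (7.182 − 0.90)/0.5625 = 11.2 days (vs. the pure-advection estimate x/v = 12.7 d).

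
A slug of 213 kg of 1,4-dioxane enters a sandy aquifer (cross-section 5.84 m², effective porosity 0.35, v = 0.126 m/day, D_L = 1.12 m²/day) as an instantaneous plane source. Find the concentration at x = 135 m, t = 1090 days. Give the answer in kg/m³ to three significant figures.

0.840 kg/m³

For an instantaneous plane source, C(x,t) = M/(n_e·A·√(4πDt)) · exp(−(x−vt)²/(4Dt)), with n_e·A the pore (flow) area.
Plume center vt = 0.126 × 1090 = 137.34 m, so the well at 135 m is 2.34 m upgradient of the peak.
√(4πDt) = 123.9 m, giving peak height M/(n_e·A·√(4πDt)) = 213/(0.35 × 5.84 × 123.9) = 0.8411 kg/m³.
(x−vt)²/(4Dt) = (-2.34)²/(4 × 1.12 × 1090) = 0.001121; exp(−0.001121) = 0.9989.
C = 0.8411 × 0.9989 = 0.840 kg/m³.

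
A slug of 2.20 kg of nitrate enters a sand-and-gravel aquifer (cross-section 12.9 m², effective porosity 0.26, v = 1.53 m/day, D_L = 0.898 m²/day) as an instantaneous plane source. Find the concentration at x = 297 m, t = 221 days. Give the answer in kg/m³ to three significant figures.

For an instantaneous plane source, C(x,t) = M/(n_e·A·√(4πDt)) · exp(−(x−vt)²/(4Dt)), with n_e·A the pore (flow) area.
Plume center vt = 1.53 × 221 = 338.13 m, so the well at 297 m is 41.13 m upgradient of the peak.
√(4πDt) = 49.94 m, giving peak height M/(n_e·A·√(4πDt)) = 2.20/(0.26 × 12.9 × 49.94) = 0.01313 kg/m³.
(x−vt)²/(4Dt) = (-41.13)²/(4 × 0.898 × 221) = 2.131; exp(−2.131) = 0.1187.
C = 0.01313 × 0.1187 = 0.00156 kg/m³.

0.00156 kg/m³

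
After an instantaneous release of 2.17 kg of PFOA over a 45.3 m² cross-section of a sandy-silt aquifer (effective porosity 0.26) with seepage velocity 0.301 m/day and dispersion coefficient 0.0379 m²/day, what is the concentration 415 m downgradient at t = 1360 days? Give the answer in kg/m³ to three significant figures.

For an instantaneous plane source, C(x,t) = M/(n_e·A·√(4πDt)) · exp(−(x−vt)²/(4Dt)), with n_e·A the pore (flow) area.
Plume center vt = 0.301 × 1360 = 409.36 m, so the well at 415 m is 5.64 m downgradient of the peak.
√(4πDt) = 25.45 m, giving peak height M/(n_e·A·√(4πDt)) = 2.17/(0.26 × 45.3 × 25.45) = 0.007239 kg/m³.
(x−vt)²/(4Dt) = (5.64)²/(4 × 0.0379 × 1360) = 0.1543; exp(−0.1543) = 0.8570.
C = 0.007239 × 0.8570 = 0.00620 kg/m³.

0.00620 kg/m³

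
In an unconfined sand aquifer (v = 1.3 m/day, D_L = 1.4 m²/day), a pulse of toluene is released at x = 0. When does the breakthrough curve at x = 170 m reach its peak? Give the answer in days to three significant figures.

130 days

For the 1D instantaneous-source solution, setting ∂C/∂t = 0 at fixed x gives v²t² + 2Dt − x² = 0, so t = (√(D² + v²x²) − D)/v².
√(D² + v²x²) = √(1.4² + 1.3² × 170²) = 221.0; v² = 1.69.
t = (221.0 − 1.4)/1.69 = 130 days (vs. the pure-advection estimate x/v = 131 d).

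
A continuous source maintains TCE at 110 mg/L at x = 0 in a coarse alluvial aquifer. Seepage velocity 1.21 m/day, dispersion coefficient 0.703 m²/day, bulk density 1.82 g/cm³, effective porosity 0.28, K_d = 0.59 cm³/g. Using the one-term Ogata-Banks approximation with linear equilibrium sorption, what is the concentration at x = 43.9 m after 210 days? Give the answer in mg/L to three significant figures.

Retardation factor R = 1 + ρ_b·K_d/n = 1 + 1.82 × 0.59/0.28 = 4.835.
Sorption retards both mechanisms: v_R = v/R = 0.2503 m/day, D_R = D/R = 0.1454 m²/day.
v_R·t = 0.2503 × 210 = 52.563 m; 2√(D_R t) = 11.05 m; argument = (43.9 − 52.563)/11.05 = -0.7840.
C = C₀ × ½·erfc(-0.7840) = 110 × 0.8662 = 95.3 mg/L.

95.3 mg/L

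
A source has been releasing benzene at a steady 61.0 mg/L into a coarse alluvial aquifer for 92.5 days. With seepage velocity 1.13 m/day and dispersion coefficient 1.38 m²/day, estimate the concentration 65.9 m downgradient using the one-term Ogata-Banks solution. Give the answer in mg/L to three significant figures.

For a continuous step input, C/C₀ ≈ ½·erfc((x−vt)/(2√(Dt))).
vt = 1.13 × 92.5 = 104.525 m and 2√(Dt) = 2√(1.38 × 92.5) = 22.60 m.
Argument (x−vt)/(2√(Dt)) = (65.9 − 104.525)/22.60 = -1.709; ½·erfc(-1.709) = 0.9922.
C = 61.0 × 0.9922 = 60.5 mg/L.

60.5 mg/L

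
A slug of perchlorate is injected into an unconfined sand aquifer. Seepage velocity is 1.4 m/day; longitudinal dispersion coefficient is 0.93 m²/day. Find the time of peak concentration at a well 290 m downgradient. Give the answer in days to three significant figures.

For the 1D instantaneous-source solution, setting ∂C/∂t = 0 at fixed x gives v²t² + 2Dt − x² = 0, so t = (√(D² + v²x²) − D)/v².
√(D² + v²x²) = √(0.93² + 1.4² × 290²) = 406.0; v² = 1.96.
t = (406.0 − 0.93)/1.96 = 207 days (vs. the pure-advection estimate x/v = 207 d).

207 days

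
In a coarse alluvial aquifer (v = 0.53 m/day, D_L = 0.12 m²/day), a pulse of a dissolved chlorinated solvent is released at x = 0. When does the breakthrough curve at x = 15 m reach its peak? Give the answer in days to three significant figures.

27.9 days

For the 1D instantaneous-source solution, setting ∂C/∂t = 0 at fixed x gives v²t² + 2Dt − x² = 0, so t = (√(D² + v²x²) − D)/v².
√(D² + v²x²) = √(0.12² + 0.53² × 15²) = 7.951; v² = 0.2809.
t = (7.951 − 0.12)/0.2809 = 27.9 days (vs. the pure-advection estimate x/v = 28.3 d).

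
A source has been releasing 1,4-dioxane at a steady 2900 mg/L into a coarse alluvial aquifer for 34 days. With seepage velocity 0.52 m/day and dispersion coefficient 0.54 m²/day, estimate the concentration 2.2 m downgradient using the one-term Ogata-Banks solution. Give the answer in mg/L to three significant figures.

For a continuous step input, C/C₀ ≈ ½·erfc((x−vt)/(2√(Dt))).
vt = 0.52 × 34 = 17.68 m and 2√(Dt) = 2√(0.54 × 34) = 8.570 m.
Argument (x−vt)/(2√(Dt)) = (2.2 − 17.68)/8.570 = -1.806; ½·erfc(-1.806) = 0.9947.
C = 2900 × 0.9947 = 2880 mg/L.

2880 mg/L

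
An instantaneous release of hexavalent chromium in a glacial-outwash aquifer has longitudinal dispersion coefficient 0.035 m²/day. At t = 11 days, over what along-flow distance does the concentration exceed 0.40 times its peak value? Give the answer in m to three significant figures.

The plume is Gaussian with σ = √(2Dt) = √(2 × 0.035 × 11) = 0.8775 m.
C/C_peak = exp(−Δx²/(2σ²)) = 0.40 ⇒ Δx = σ·√(−2 ln 0.40) = 0.8775 × 1.354 = 1.188 m.
Width = 2Δx = 2.38 m.

2.38 m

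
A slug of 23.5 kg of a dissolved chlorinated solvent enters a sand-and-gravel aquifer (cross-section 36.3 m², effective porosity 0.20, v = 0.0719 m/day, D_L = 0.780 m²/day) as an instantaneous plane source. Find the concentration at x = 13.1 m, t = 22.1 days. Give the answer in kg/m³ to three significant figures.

For an instantaneous plane source, C(x,t) = M/(n_e·A·√(4πDt)) · exp(−(x−vt)²/(4Dt)), with n_e·A the pore (flow) area.
Plume center vt = 0.0719 × 22.1 = 1.58899 m, so the well at 13.1 m is 11.51101 m downgradient of the peak.
√(4πDt) = 14.72 m, giving peak height M/(n_e·A·√(4πDt)) = 23.5/(0.20 × 36.3 × 14.72) = 0.2199 kg/m³.
(x−vt)²/(4Dt) = (11.51101)²/(4 × 0.780 × 22.1) = 1.922; exp(−1.922) = 0.1463.
C = 0.2199 × 0.1463 = 0.0322 kg/m³.

0.0322 kg/m³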